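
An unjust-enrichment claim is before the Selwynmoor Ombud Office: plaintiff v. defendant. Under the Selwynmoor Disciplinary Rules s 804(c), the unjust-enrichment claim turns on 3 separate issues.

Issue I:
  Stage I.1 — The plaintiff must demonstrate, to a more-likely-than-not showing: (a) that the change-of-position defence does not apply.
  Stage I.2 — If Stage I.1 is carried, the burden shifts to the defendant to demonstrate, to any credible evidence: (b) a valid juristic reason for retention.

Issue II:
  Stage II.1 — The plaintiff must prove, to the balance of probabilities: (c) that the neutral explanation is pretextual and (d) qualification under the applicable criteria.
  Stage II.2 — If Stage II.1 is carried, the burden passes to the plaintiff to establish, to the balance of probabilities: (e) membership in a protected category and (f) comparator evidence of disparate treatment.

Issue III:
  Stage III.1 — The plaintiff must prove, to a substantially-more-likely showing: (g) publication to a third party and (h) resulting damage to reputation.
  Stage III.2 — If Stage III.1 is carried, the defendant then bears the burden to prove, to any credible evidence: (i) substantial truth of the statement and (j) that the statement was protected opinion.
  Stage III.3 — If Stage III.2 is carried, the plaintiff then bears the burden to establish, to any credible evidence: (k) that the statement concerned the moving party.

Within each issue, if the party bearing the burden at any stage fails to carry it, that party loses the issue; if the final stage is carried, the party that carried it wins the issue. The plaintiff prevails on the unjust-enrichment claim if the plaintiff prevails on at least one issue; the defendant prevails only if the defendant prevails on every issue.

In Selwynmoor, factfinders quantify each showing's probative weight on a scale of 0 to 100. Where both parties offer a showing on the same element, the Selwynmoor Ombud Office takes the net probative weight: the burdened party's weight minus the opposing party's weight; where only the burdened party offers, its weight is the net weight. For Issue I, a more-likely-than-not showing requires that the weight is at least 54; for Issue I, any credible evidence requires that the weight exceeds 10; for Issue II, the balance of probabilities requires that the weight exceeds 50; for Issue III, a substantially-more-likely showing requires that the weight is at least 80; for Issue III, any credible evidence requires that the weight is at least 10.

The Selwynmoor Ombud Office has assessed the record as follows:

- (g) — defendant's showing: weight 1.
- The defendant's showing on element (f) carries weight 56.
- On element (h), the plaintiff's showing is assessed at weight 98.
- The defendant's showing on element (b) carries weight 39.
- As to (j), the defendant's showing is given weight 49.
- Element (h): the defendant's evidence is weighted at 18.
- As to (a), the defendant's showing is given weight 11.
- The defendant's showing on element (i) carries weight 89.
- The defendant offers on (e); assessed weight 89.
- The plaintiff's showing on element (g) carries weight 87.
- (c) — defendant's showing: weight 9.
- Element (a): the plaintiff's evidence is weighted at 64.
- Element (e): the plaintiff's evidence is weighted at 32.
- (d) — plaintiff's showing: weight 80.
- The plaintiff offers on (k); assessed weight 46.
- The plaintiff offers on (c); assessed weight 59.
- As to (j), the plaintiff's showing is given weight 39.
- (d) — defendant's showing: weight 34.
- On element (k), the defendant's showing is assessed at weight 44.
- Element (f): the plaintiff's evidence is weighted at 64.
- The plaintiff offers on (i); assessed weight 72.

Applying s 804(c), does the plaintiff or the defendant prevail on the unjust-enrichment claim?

— Issue I —
Stage I.1 — burden on plaintiff; standard: a more-likely-than-not showing (weight is at least 54).
    (a): 64 − 11 = 53 < 54 [not met]
  The plaintiff does not carry Stage I.1.
So the defendant prevails on this issue.
— Issue II —
At Stage II.1 the plaintiff must meet the balance of probabilities (weight exceeds 50): on (c) the weight is 59 less the opposing 9 gives net 50, ≤ 50, so (c) does not meet the standard; on (d) the weight is 80 less the opposing 34 gives net 46, which does not exceed 50, so (d) does not meet the standard.
  Not every element is met, so the plaintiff fails to carry Stage II.1.
The analysis ends at Stage II.1; the defendant prevails on this issue.
— Issue III —
Stage III.1 (plaintiff, a substantially-more-likely showing, weight is at least 80): (g) net 87−1=86 ≥ 80 — meets; (h) net 98−18=80 ≥ 80 — meets.
  All elements met. The burden passes to the defendant.
Stage III.2 (defendant, any credible evidence, weight is at least 10): (i) net 89−72=17 ≥ 10 — meets; (j) net 49−39=10 ≥ 10 — meets.
  The defendant carries Stage III.2; the plaintiff now bears the burden.
Stage III.3 (plaintiff, any credible evidence, weight is at least 10): (k) net 46−44=2 < 10 — fails.
  Not every element is met, so the plaintiff fails to carry Stage III.3.
The defendant prevails on this issue.
Per-issue: Issue I → defendant; Issue II → defendant; Issue III → defendant. The plaintiff must prevail on at least one issue; overall, the defendant prevails.

defendant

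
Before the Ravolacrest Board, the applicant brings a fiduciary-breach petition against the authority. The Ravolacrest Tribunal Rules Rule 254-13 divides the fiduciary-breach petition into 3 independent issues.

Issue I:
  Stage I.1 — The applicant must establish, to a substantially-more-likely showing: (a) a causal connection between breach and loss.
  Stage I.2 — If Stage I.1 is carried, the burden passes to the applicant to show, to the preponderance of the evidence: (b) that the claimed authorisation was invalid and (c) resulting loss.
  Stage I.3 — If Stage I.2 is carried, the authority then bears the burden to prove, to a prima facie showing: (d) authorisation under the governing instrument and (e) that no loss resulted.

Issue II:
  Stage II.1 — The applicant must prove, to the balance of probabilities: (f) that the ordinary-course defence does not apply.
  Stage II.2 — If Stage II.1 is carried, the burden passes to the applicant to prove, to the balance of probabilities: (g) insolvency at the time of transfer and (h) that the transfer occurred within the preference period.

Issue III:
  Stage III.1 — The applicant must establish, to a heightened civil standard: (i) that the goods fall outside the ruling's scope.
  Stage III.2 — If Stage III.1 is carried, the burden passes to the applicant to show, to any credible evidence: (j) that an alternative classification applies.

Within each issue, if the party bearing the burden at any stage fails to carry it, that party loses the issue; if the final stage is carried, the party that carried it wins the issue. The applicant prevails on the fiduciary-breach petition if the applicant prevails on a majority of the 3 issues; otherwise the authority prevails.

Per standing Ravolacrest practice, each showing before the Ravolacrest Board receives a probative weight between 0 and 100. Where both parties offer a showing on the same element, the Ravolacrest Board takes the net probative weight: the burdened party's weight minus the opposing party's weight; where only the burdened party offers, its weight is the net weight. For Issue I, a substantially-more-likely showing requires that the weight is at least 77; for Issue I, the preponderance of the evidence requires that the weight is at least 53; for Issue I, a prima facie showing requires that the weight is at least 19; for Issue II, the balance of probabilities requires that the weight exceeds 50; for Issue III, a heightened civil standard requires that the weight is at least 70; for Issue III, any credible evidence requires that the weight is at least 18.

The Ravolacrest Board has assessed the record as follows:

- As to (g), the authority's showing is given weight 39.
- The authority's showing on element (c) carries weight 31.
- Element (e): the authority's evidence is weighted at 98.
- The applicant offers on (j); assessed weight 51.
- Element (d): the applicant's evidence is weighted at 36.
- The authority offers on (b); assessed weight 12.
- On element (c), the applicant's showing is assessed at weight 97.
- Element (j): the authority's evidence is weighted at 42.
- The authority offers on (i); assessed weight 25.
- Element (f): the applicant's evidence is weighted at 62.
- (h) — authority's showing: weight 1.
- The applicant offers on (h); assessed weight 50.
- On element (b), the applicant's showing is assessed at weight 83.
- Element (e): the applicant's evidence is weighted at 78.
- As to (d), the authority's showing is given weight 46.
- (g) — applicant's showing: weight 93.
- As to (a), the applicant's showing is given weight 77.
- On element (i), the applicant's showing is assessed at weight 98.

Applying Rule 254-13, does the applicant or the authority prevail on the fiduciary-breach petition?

— Issue I —
At Stage I.1 the applicant must meet a substantially-more-likely showing (weight is at least 77): on (a) the weight is 77, ≥ 77, so (a) meets the standard.
  Stage I.1 carried; the burden remains with the applicant.
At Stage I.2 the applicant must meet the preponderance of the evidence (weight is at least 53): on (b) the weight is 83 less the opposing 12 gives net 71, ≥ 53, so (b) meets the standard; on (c) the weight is 97 less the opposing 31 gives net 66, which does reach 53, so (c) meets the standard.
  The applicant carries Stage I.2; the authority now bears the burden.
At Stage I.3 the authority must meet a prima facie showing (weight is at least 19): on (d) the weight is 46 less the opposing 36 gives net 10, < 19, so (d) does not meet the standard; on (e) the weight is 98 less the opposing 78 gives net 20, which does reach 19, so (e) meets the standard.
  Not every element is met, so the authority fails to carry Stage I.3.
So the applicant prevails on this issue.
— Issue II —
At Stage II.1 the applicant must meet the balance of probabilities (weight exceeds 50): on (f) the weight is 62, which does exceed 50, so (f) meets the standard.
  Stage II.1 carried; the burden remains with the applicant.
At Stage II.2 the applicant must meet the balance of probabilities (weight exceeds 50): on (g) the weight is 93 less the opposing 39 gives net 54, which does exceed 50, so (g) meets the standard; on (h) the weight is 50 less the opposing 1 gives net 49, which does not exceed 50, so (h) does not meet the standard.
  Stage II.2 not carried; the applicant fails its burden.
The analysis ends at Stage II.2; the authority prevails on this issue.
— Issue III —
Stage III.1 (applicant, a heightened civil standard, weight is at least 70): (i) net 98−25=73 ≥ 70 — meets.
  Stage III.1 is satisfied; the applicant continues to bear the burden.
Stage III.2 (applicant, any credible evidence, weight is at least 18): (j) net 51−42=9 < 18 — fails.
  Not every element is met, so the applicant fails to carry Stage III.2.
So the authority prevails on this issue.
Per-issue: Issue I → applicant; Issue II → authority; Issue III → authority. The applicant must prevail on a majority of issues; overall, the authority prevails.

authority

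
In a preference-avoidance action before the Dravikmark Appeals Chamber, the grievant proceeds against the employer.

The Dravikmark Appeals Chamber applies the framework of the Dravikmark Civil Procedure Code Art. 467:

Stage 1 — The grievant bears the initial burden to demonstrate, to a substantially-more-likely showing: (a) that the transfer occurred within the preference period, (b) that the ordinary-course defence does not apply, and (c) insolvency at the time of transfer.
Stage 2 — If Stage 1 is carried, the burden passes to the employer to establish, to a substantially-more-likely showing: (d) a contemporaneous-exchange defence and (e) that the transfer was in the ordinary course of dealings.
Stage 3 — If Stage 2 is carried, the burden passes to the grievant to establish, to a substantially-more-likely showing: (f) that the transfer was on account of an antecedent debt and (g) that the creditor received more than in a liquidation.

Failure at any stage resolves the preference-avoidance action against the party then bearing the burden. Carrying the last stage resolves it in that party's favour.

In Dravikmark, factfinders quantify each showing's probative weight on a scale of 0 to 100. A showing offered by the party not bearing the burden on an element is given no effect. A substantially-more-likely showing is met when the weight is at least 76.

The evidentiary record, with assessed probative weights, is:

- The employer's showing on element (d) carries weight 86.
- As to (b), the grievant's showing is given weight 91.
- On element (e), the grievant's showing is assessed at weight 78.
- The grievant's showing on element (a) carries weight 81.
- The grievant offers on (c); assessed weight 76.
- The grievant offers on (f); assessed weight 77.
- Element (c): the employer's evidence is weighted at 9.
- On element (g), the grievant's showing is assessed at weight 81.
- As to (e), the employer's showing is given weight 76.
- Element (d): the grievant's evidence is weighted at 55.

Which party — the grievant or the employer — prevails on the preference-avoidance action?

grievant

Stage 1 — burden on grievant; standard: a substantially-more-likely showing (weight is at least 76).
    (a): 81 ≥ 76 [met]
    (b): 91 ≥ 76 [met]
    (c): 76 (employer's 9 disregarded) ≥ 76 [met]
  Stage 1 is satisfied; the onus moves to the employer.
Stage 2 — burden on employer; standard: a substantially-more-likely showing (weight is at least 76).
    (d): 86 (grievant's 55 disregarded) ≥ 76 [met]
    (e): 76 (grievant's 78 disregarded) ≥ 76 [met]
  Stage 2 carried; the burden shifts to the grievant.
Stage 3 — burden on grievant; standard: a substantially-more-likely showing (weight is at least 76).
    (f): 77 ≥ 76 [met]
    (g): 81 ≥ 76 [met]
  Stage 3 carried; the final stage is satisfied.
All stages carried — the grievant prevails.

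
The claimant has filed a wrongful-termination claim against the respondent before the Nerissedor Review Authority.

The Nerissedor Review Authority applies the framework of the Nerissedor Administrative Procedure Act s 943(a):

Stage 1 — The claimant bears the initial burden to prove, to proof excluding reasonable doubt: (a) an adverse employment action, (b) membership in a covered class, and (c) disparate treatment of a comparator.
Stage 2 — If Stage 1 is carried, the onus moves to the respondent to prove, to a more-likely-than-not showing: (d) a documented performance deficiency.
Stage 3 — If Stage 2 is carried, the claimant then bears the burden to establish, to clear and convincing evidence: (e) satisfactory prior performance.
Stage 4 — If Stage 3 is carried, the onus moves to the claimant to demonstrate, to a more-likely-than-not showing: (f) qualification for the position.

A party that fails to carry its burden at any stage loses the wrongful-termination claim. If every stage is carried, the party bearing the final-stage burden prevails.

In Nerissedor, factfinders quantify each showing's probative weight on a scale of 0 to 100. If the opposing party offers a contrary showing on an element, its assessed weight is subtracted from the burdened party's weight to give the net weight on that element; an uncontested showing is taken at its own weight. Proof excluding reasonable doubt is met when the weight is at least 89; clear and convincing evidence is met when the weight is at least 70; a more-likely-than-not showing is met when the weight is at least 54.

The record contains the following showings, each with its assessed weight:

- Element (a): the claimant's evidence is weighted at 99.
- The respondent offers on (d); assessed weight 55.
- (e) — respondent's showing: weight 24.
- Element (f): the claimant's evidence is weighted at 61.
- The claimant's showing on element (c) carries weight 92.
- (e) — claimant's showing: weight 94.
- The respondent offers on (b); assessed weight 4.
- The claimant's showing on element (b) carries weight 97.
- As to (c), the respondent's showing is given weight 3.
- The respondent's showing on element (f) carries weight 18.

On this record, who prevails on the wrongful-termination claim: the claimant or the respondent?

At Stage 1 the claimant must meet proof excluding reasonable doubt (weight is at least 89): on (a) the weight is 99, ≥ 89, so (a) meets the standard; on (b) the weight is 97 less the opposing 4 gives net 93, ≥ 89, so (b) meets the standard; on (c) the weight is 92 less the opposing 3 gives net 89, which does reach 89, so (c) meets the standard.
  Stage 1 is satisfied; the onus moves to the respondent.
At Stage 2 the respondent must meet a more-likely-than-not showing (weight is at least 54): on (d) the weight is 55, ≥ 54, so (d) meets the standard.
  All elements met. The burden passes to the claimant.
At Stage 3 the claimant must meet clear and convincing evidence (weight is at least 70): on (e) the weight is 94 less the opposing 24 gives net 70, ≥ 70, so (e) meets the standard.
  All elements met. The claimant retains the burden for Stage 4.
At Stage 4 the claimant must meet a more-likely-than-not showing (weight is at least 54): on (f) the weight is 61 less the opposing 18 gives net 43, < 54, so (f) does not meet the standard.
  The claimant does not carry Stage 4.
So the respondent prevails.

respondent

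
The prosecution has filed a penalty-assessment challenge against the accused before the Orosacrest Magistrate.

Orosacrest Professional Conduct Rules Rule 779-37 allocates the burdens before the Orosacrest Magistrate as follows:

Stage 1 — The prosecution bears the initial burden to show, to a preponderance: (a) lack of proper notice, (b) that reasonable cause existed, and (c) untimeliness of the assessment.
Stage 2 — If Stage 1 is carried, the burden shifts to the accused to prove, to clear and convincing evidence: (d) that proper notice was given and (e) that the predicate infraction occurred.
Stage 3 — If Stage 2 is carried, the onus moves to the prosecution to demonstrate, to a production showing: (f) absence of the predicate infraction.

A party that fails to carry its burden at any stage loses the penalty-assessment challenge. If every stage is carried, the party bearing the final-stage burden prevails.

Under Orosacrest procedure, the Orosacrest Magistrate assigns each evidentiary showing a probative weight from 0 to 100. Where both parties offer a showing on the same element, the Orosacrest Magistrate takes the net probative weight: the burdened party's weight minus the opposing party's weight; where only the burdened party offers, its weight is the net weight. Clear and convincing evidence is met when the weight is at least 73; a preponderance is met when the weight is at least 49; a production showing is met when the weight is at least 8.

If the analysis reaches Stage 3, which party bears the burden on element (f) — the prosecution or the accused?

prosecution

Stage 3's rule assigns the burden to the prosecution (to a production showing).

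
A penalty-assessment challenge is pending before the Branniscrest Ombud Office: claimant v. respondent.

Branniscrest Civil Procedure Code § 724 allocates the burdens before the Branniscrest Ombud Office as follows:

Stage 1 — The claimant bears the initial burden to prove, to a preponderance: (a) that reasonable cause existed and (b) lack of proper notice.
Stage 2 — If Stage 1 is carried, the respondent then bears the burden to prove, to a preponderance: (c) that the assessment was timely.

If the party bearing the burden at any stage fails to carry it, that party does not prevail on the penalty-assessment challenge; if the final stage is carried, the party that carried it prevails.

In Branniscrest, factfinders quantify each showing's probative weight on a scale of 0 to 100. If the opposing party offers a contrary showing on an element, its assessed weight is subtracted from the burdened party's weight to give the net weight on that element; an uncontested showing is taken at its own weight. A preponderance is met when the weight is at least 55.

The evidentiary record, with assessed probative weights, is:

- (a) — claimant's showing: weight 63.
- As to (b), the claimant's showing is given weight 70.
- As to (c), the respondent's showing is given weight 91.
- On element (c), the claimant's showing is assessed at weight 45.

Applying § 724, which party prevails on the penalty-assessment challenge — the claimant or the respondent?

Stage 1 (claimant, a preponderance, weight is at least 55): (a) 63 ≥ 55 — meets; (b) 70 ≥ 55 — meets.
  Stage 1 carried; the burden shifts to the respondent.
Stage 2 (respondent, a preponderance, weight is at least 55): (c) net 91−45=46 < 55 — fails.
  Stage 2 not carried; the respondent fails its burden.
The claimant prevails.

claimant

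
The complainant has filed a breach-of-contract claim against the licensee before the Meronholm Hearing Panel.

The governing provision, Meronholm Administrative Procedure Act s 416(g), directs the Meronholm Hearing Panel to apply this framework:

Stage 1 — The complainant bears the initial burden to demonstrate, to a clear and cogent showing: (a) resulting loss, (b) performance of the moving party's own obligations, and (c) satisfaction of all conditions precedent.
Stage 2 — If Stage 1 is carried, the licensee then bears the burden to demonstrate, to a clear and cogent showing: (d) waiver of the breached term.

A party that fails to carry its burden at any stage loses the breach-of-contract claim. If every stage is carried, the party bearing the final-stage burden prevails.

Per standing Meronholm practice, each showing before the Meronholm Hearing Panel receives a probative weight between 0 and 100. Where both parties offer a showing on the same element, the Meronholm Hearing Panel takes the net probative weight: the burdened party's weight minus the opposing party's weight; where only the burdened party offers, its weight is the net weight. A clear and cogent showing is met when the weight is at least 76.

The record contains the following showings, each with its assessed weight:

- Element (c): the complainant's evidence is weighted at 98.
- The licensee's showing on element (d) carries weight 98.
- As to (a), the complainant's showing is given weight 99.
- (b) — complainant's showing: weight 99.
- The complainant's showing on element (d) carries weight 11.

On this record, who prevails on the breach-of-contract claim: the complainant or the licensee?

licensee

At Stage 1 the complainant must meet a clear and cogent showing (weight is at least 76): on (a) the weight is 99, ≥ 76, so (a) meets the standard; on (b) the weight is 99, ≥ 76, so (b) meets the standard; on (c) the weight is 98, which does reach 76, so (c) meets the standard.
  The complainant carries Stage 1; the licensee now bears the burden.
At Stage 2 the licensee must meet a clear and cogent showing (weight is at least 76): on (d) the weight is 98 less the opposing 11 gives net 87, which does reach 76, so (d) meets the standard.
  The licensee carries the last stage.
All stages carried — the licensee prevails.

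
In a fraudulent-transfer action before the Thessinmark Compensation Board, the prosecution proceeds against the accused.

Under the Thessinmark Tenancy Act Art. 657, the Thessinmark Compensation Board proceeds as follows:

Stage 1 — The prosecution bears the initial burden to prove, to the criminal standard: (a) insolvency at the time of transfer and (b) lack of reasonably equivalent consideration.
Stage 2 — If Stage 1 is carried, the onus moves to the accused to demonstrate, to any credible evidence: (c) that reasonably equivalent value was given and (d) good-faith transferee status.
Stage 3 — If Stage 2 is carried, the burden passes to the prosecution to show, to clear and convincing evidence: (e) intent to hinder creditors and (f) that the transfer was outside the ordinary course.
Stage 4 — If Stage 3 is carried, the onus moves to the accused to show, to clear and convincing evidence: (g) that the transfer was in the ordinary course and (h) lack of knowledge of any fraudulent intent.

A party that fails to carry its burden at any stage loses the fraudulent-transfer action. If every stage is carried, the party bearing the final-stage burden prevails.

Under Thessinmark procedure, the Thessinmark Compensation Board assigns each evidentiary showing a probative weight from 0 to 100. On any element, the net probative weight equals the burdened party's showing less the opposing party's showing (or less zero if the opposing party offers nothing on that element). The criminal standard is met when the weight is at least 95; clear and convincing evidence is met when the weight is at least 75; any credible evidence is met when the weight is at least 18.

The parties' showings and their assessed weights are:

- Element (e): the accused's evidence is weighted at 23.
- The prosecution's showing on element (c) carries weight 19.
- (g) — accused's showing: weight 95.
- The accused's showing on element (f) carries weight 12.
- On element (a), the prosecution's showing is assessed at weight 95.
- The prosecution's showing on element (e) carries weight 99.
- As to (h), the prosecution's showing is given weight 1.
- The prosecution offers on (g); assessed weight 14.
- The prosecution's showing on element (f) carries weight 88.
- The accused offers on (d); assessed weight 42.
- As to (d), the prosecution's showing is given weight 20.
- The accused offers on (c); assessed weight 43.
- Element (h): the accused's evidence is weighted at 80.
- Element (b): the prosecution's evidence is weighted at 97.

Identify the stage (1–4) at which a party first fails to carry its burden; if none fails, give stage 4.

stage 4

At Stage 1 the prosecution must meet the criminal standard (weight is at least 95): on (a) the weight is 95, which does reach 95, so (a) meets the standard; on (b) the weight is 97, which does reach 95, so (b) meets the standard.
  Stage 1 is satisfied; the onus moves to the accused.
At Stage 2 the accused must meet any credible evidence (weight is at least 18): on (c) the weight is 43 less the opposing 19 gives net 24, which does reach 18, so (c) meets the standard; on (d) the weight is 42 less the opposing 20 gives net 22, ≥ 18, so (d) meets the standard.
  The accused carries Stage 2; the prosecution now bears the burden.
At Stage 3 the prosecution must meet clear and convincing evidence (weight is at least 75): on (e) the weight is 99 less the opposing 23 gives net 76, which does reach 75, so (e) meets the standard; on (f) the weight is 88 less the opposing 12 gives net 76, which does reach 75, so (f) meets the standard.
  The prosecution carries Stage 3; the accused now bears the burden.
At Stage 4 the accused must meet clear and convincing evidence (weight is at least 75): on (g) the weight is 95 less the opposing 14 gives net 81, which does reach 75, so (g) meets the standard; on (h) the weight is 80 less the opposing 1 gives net 79, ≥ 75, so (h) meets the standard.
  All elements met at the final stage.
All stages carried — the accused prevails.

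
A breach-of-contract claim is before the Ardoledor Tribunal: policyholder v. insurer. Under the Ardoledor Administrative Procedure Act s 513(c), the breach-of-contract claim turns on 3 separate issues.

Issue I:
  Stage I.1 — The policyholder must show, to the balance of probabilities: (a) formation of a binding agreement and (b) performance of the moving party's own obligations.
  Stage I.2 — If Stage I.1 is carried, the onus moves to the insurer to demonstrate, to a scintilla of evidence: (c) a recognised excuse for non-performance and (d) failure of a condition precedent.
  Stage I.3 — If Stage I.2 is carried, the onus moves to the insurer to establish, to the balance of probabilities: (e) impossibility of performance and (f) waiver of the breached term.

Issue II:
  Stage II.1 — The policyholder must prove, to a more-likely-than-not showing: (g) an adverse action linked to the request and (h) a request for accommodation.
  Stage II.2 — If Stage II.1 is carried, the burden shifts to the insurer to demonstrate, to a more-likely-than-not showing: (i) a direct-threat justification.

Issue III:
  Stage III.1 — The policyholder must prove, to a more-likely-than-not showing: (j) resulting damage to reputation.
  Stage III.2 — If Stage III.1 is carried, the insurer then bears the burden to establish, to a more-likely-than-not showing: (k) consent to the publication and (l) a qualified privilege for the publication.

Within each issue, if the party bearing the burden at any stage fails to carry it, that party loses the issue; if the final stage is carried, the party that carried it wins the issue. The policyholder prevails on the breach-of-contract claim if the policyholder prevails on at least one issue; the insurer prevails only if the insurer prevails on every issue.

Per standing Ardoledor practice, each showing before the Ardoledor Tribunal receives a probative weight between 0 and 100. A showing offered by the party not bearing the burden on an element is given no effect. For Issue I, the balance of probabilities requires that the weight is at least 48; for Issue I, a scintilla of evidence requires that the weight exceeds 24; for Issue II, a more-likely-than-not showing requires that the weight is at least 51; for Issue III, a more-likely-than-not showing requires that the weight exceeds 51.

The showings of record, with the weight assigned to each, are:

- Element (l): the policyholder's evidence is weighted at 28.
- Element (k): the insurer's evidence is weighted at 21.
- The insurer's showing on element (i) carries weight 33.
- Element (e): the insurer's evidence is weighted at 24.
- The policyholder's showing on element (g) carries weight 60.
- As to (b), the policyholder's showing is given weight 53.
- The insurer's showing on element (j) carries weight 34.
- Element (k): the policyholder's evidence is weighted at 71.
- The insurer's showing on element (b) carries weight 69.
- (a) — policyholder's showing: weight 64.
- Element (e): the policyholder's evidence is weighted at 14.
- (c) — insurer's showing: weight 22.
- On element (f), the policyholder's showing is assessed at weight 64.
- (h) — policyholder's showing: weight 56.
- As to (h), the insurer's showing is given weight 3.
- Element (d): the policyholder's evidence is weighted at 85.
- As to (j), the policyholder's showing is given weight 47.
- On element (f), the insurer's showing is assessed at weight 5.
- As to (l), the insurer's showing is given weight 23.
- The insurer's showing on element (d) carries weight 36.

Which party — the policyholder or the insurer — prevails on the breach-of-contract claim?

— Issue I —
Stage I.1 — burden on policyholder; standard: the balance of probabilities (weight is at least 48).
    (a): 64 ≥ 48 [met]
    (b): 53 (insurer's 69 disregarded) ≥ 48 [met]
  All elements met. The burden passes to the insurer.
Stage I.2 — burden on insurer; standard: a scintilla of evidence (weight exceeds 24).
    (c): 22 ≤ 24 [not met]
    (d): 36 (policyholder's 85 disregarded) > 24 [met]
  Stage I.2 not carried; the insurer fails its burden.
So the policyholder prevails on this issue.
— Issue II —
Stage II.1 (policyholder, a more-likely-than-not showing, weight is at least 51): (g) 60 ≥ 51 — meets; (h) 56 (insurer's 3 disregarded) ≥ 51 — meets.
  Stage II.1 carried; the burden shifts to the insurer.
Stage II.2 (insurer, a more-likely-than-not showing, weight is at least 51): (i) 33 < 51 — fails.
  Stage II.2 not carried; the insurer fails its burden.
The policyholder prevails on this issue.
— Issue III —
Stage III.1 (policyholder, a more-likely-than-not showing, weight exceeds 51): (j) 47 (insurer's 34 disregarded) ≤ 51 — fails.
  The policyholder does not carry Stage III.1.
The analysis ends at Stage III.1; the insurer prevails on this issue.
Per-issue: Issue I → policyholder; Issue II → policyholder; Issue III → insurer. The policyholder must prevail on at least one issue; overall, the policyholder prevails.

policyholder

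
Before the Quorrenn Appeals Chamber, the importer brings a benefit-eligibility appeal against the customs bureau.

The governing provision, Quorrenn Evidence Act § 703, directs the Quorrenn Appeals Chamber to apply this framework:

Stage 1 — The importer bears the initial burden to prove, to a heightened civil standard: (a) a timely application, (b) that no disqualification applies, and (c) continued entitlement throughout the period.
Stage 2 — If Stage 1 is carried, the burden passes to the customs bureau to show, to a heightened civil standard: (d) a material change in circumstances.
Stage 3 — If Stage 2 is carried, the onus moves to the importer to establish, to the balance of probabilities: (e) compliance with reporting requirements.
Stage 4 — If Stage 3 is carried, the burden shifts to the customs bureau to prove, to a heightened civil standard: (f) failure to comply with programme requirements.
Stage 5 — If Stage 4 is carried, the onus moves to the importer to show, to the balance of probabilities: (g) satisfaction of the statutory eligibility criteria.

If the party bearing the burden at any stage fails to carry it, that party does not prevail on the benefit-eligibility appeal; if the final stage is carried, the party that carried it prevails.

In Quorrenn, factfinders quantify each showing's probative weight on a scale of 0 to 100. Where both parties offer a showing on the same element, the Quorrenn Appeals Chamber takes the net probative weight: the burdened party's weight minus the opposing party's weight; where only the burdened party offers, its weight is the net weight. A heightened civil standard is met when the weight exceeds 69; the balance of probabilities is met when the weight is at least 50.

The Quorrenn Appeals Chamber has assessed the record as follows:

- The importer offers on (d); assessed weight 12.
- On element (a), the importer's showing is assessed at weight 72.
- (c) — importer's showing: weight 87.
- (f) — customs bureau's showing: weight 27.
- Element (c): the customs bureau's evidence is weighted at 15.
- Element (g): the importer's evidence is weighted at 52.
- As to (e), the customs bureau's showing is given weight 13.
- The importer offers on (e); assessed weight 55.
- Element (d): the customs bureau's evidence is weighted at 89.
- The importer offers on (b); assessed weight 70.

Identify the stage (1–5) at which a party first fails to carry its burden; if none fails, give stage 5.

stage 3

Stage 1 — burden on importer; standard: a heightened civil standard (weight exceeds 69).
    (a): 72 > 69 [met]
    (b): 70 > 69 [met]
    (c): 87 − 15 = 72 > 69 [met]
  The importer carries Stage 1; the customs bureau now bears the burden.
Stage 2 — burden on customs bureau; standard: a heightened civil standard (weight exceeds 69).
    (d): 89 − 12 = 77 > 69 [met]
  Stage 2 is satisfied; the onus moves to the importer.
Stage 3 — burden on importer; standard: the balance of probabilities (weight is at least 50).
    (e): 55 − 13 = 42 < 50 [not met]
  The importer does not carry Stage 3.
The customs bureau prevails.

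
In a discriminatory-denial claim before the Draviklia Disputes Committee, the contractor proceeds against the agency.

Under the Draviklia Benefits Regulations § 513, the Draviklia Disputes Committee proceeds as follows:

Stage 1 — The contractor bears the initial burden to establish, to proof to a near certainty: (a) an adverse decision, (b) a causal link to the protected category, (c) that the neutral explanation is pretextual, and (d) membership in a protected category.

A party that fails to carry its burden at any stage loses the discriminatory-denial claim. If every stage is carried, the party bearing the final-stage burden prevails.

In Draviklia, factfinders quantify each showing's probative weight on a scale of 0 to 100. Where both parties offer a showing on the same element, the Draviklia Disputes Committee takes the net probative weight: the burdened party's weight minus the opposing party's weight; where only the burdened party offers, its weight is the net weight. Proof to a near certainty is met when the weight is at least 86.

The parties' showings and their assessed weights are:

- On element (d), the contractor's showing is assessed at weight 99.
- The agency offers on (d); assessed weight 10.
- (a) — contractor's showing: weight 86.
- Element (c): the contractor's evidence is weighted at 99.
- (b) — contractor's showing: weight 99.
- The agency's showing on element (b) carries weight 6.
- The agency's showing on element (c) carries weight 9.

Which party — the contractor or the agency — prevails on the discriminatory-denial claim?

contractor

Stage 1 — burden on contractor; standard: proof to a near certainty (weight is at least 86).
    (a): 86 ≥ 86 [met]
    (b): 99 − 6 = 93 ≥ 86 [met]
    (c): 99 − 9 = 90 ≥ 86 [met]
    (d): 99 − 10 = 89 ≥ 86 [met]
  All elements met at the final stage.
All stages carried — the contractor prevails.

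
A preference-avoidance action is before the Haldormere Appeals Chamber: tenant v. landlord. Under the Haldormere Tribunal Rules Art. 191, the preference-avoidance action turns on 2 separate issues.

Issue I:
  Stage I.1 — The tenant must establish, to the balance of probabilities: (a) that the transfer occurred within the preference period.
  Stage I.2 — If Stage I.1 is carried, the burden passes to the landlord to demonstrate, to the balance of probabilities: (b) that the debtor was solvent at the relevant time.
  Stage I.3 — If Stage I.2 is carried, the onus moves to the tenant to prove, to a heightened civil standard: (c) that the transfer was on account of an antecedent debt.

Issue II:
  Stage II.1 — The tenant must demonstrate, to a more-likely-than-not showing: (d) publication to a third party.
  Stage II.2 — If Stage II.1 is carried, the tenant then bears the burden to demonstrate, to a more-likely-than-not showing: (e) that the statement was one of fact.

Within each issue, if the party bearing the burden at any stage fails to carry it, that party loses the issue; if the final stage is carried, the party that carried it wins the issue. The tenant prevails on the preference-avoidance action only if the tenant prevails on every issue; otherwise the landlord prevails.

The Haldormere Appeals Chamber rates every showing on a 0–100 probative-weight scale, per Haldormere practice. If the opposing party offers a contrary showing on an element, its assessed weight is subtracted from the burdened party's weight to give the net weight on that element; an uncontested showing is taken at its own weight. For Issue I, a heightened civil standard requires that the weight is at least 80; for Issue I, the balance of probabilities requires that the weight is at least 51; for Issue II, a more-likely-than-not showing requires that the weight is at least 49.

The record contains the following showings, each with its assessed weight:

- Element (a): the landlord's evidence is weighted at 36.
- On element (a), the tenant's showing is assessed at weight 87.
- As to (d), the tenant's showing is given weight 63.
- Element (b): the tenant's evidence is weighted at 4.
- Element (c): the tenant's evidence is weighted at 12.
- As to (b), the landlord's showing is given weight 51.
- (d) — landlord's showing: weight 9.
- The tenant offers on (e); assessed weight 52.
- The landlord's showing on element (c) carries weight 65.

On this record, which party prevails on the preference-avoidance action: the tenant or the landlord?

— Issue I —
Stage I.1 (tenant, the balance of probabilities, weight is at least 51): (a) net 87−36=51 ≥ 51 — meets.
  Stage I.1 carried; the burden shifts to the landlord.
Stage I.2 (landlord, the balance of probabilities, weight is at least 51): (b) net 51−4=47 < 51 — fails.
  Not every element is met, so the landlord fails to carry Stage I.2.
The analysis ends at Stage I.2; the tenant prevails on this issue.
— Issue II —
Stage II.1 — burden on tenant; standard: a more-likely-than-not showing (weight is at least 49).
    (d): 63 − 9 = 54 ≥ 49 [met]
  Stage II.1 carried; the burden remains with the tenant.
Stage II.2 — burden on tenant; standard: a more-likely-than-not showing (weight is at least 49).
    (e): 52 ≥ 49 [met]
  Stage II.2 carried; the final stage is satisfied.
All stages carried — the tenant prevails on this issue.
Per-issue: Issue I → tenant; Issue II → tenant. The tenant must prevail on every issue; overall, the tenant prevails.

tenant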